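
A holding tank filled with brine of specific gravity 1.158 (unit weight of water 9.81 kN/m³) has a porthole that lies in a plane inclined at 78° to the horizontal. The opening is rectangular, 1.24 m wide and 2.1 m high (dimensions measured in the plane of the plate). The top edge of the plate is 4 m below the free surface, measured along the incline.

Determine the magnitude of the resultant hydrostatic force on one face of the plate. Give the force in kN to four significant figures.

γ = 1.158 × 9.81 = 11.35998 kN/m³.
Let θ = 78° be the plate's angle to the horizontal; measure y along the incline from where the plane meets the free surface. Vertical depth h = y·sinθ with sinθ = 0.978148.
The centroid lies 2.1/2 = 1.05 m below the top edge, so y_c = 4 + 1.05 = 5.05 m and h_c = 5.05 × 0.978148 = 4.93965 m.
A = 1.24 × 2.1 = 2.604 m².
Resultant F = γ·h_c·A = 11.35998 × 4.93965 × 2.604 = 146.122 kN.

F ≈ 146.1 kN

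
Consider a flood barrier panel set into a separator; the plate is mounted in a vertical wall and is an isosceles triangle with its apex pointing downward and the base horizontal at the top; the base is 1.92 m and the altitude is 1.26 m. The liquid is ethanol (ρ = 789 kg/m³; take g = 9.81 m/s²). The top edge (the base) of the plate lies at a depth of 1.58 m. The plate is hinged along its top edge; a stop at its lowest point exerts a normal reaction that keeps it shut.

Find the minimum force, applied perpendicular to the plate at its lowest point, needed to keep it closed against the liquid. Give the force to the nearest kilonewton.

P ≈ 7 kN

γ = ρg = 789 × 9.81 / 1000 = 7.74009 kN/m³.
With the apex down, the centroid sits h/3 = 1.26/3 = 0.42 m below the base (the top edge), so the centroid depth is h_c = 1.58 + 0.42 = 2 m.
A = ½ × 1.92 × 1.26 = 1.2096 m².
Resultant F = γ·h_c·A = 7.74009 × 2 × 1.2096 = 18.7248 kN.
I_c = b·h³/36 = 1.92 × 1.26³/36 = 0.106687 m⁴.
Centre of pressure: y_p = y_c + I_c/(y_c·A) = 2 + 0.106687/(2 × 1.2096) = 2 + 0.0441001 = 2.0441 m along the plane.
The resultant acts 0.42 + 0.0441001 = 0.4641 m (along the plate) below the hinge at the top edge, so the moment about the hinge is M = F × 0.4641 = 18.7248 × 0.4641 = 8.69018 kN·m.
A normal force at the bottom, 1.26 m from the hinge, must supply this moment: P = 8.69018/1.26 = 6.89697 kN.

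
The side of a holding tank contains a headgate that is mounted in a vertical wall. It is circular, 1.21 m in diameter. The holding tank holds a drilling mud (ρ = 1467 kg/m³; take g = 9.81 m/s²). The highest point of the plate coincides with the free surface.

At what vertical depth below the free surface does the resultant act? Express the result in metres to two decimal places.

h_p = 0.76 m

γ = ρg = 1467 × 9.81 / 1000 = 14.39127 kN/m³.
The centroid is at the centre, 0.605 m below the top of the plate, so the centroid depth is h_c = 0.605 m.
A = π(0.605)² = 1.1499 m².
Resultant F = γ·h_c·A = 14.39127 × 0.605 × 1.1499 = 10.0119 kN.
I_c = πr⁴/4 = π × 0.605⁴/4 = 0.105223 m⁴.
Centre of pressure: y_p = y_c + I_c/(y_c·A) = 0.605 + 0.105223/(0.605 × 1.1499) = 0.605 + 0.15125 = 0.75625 m along the plane.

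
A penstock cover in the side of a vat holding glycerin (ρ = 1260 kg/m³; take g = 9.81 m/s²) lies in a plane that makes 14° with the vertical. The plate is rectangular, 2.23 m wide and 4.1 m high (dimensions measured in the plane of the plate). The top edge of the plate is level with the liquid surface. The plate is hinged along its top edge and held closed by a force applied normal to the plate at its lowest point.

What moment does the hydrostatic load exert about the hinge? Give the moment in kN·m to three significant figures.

γ = ρg = 1260 × 9.81 / 1000 = 12.3606 kN/m³.
The plate makes 14° with the vertical, i.e. θ = 90° − 14° = 76° to the horizontal. Measuring y along the incline from the free-surface line, vertical depth h = y·sinθ with sinθ = 0.970296.
The centroid lies 4.1/2 = 2.05 m below the top edge, so y_c = 2.05 m and h_c = 2.05 × 0.970296 = 1.98911 m.
A = 2.23 × 4.1 = 9.143 m².
Resultant F = γ·h_c·A = 12.3606 × 1.98911 × 9.143 = 224.795 kN.
I_c = b·h³/12 = 2.23 × 4.1³/12 = 12.8078 m⁴.
Centre of pressure: y_p = y_c + I_c/(y_c·A) = 2.05 + 12.8078/(2.05 × 9.143) = 2.05 + 0.683332 = 2.73333 m along the plane.
The resultant acts 2.05 + 0.683332 = 2.73333 m (along the plate) below the hinge at the top edge, so the moment about the hinge is M = F × 2.73333 = 224.795 × 2.73333 = 614.439 kN·m.

M ≈ 614 kN·m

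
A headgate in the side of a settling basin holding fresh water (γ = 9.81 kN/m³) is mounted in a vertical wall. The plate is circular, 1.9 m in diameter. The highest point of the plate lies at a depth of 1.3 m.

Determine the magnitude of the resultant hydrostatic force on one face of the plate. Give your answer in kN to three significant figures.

γ = 9.81 kN/m³.
The centroid is at the centre, 0.95 m below the top of the plate, so the centroid depth is h_c = 1.3 + 0.95 = 2.25 m.
A = π(0.95)² = 2.83529 m².
Resultant F = γ·h_c·A = 9.81 × 2.25 × 2.83529 = 62.5819 kN.

F ≈ 62.6 kN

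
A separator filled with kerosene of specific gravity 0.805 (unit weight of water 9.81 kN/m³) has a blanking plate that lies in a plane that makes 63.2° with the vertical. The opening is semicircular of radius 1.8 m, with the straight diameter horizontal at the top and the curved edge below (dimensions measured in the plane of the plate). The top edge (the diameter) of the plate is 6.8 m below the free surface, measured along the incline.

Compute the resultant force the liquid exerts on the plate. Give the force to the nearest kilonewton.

F ≈ 137 kN

γ = 0.805 × 9.81 = 7.89705 kN/m³.
The plate makes 63.2° with the vertical, i.e. θ = 90° − 63.2° = 26.8° to the horizontal. Measuring y along the incline from the free-surface line, vertical depth h = y·sinθ with sinθ = 0.450878.
The centroid of a semicircle lies 4r/(3π) = 0.763944 m from the diameter, here below the top edge, so y_c = 6.8 + 0.763944 = 7.56394 m and h_c = 7.56394 × 0.450878 = 3.41041 m.
A = πr²/2 = π × 1.8²/2 = 5.08938 m².
Resultant F = γ·h_c·A = 7.89705 × 3.41041 × 5.08938 = 137.068 kN.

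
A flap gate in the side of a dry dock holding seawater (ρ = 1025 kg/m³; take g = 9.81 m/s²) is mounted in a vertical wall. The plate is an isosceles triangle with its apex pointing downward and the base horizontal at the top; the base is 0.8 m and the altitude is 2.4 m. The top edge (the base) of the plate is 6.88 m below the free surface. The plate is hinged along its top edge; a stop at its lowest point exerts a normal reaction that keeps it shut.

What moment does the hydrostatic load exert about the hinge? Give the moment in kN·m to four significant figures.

γ = ρg = 1025 × 9.81 / 1000 = 10.05525 kN/m³.
With the apex down, the centroid sits h/3 = 2.4/3 = 0.8 m below the base (the top edge), so the centroid depth is h_c = 6.88 + 0.8 = 7.68 m.
A = ½ × 0.8 × 2.4 = 0.96 m².
Resultant F = γ·h_c·A = 10.05525 × 7.68 × 0.96 = 74.1353 kN.
I_c = b·h³/36 = 0.8 × 2.4³/36 = 0.3072 m⁴.
Centre of pressure: y_p = y_c + I_c/(y_c·A) = 7.68 + 0.3072/(7.68 × 0.96) = 7.68 + 0.0416667 = 7.72167 m along the plane.
The resultant acts 0.8 + 0.0416667 = 0.841667 m (along the plate) below the hinge at the top edge, so the moment about the hinge is M = F × 0.841667 = 74.1353 × 0.841667 = 62.3972 kN·m.

M ≈ 62.40 kN·m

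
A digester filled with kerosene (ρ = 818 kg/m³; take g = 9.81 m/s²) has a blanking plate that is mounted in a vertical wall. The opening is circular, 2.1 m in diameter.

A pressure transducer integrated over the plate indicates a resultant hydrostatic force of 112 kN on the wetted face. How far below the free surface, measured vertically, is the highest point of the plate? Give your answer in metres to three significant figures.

γ = ρg = 818 × 9.81 / 1000 = 8.02458 kN/m³.
A = π(1.05)² = 3.46361 m².
From F = γ·h_c·A, the centroid depth is h_c = 112/(8.02458 × 3.46361) = 4.02964 m.
The centroid is at the centre, 1.05 m below the top of the plate, so the highest point sits at h_top = 4.02964 − 1.05 = 2.97964 m below the surface.

d_top ≈ 2.98 m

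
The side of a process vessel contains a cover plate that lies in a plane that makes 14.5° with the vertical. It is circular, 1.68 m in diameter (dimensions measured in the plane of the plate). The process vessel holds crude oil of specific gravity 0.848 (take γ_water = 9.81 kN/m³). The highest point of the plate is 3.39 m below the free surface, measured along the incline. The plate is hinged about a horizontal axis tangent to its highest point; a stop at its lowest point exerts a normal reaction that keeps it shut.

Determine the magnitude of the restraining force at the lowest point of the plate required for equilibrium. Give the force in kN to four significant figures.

γ = 0.848 × 9.81 = 8.31888 kN/m³.
The plate makes 14.5° with the vertical, i.e. θ = 90° − 14.5° = 75.5° to the horizontal. Measuring y along the incline from the free-surface line, vertical depth h = y·sinθ with sinθ = 0.968148.
The centroid is at the centre, 0.84 m below the top of the plate, so y_c = 3.39 + 0.84 = 4.23 m and h_c = 4.23 × 0.968148 = 4.09527 m.
A = π(0.84)² = 2.21671 m².
Resultant F = γ·h_c·A = 8.31888 × 4.09527 × 2.21671 = 75.519 kN.
I_c = πr⁴/4 = π × 0.84⁴/4 = 0.391027 m⁴.
Centre of pressure: y_p = y_c + I_c/(y_c·A) = 4.23 + 0.391027/(4.23 × 2.21671) = 4.23 + 0.0417021 = 4.2717 m along the plane.
The resultant acts 0.84 + 0.0417021 = 0.881702 m (along the plate) below the hinge at the top edge, so the moment about the hinge is M = F × 0.881702 = 75.519 × 0.881702 = 66.5853 kN·m.
A normal force at the bottom, 1.68 m from the hinge, must supply this moment: P = 66.5853/1.68 = 39.6341 kN.

P ≈ 39.63 kN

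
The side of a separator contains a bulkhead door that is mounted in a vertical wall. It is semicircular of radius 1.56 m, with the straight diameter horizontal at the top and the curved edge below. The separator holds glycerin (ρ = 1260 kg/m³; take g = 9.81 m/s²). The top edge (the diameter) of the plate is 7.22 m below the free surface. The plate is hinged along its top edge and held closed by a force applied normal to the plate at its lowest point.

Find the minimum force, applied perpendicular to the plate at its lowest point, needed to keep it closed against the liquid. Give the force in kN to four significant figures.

γ = ρg = 1260 × 9.81 / 1000 = 12.3606 kN/m³.
The centroid of a semicircle lies 4r/(3π) = 0.662085 m from the diameter, here below the top edge, so the centroid depth is h_c = 7.22 + 0.662085 = 7.88209 m.
A = πr²/2 = π × 1.56²/2 = 3.82269 m².
Resultant F = γ·h_c·A = 12.3606 × 7.88209 × 3.82269 = 372.435 kN.
I_c = (π/8 − 8/(9π))·r⁴ = 0.109757 × 1.56⁴ = 0.650026 m⁴.
Centre of pressure: y_p = y_c + I_c/(y_c·A) = 7.88209 + 0.650026/(7.88209 × 3.82269) = 7.88209 + 0.0215735 = 7.90366 m along the plane.
The resultant acts 0.662085 + 0.0215735 = 0.683659 m (along the plate) below the hinge at the top edge, so the moment about the hinge is M = F × 0.683659 = 372.435 × 0.683659 = 254.619 kN·m.
A normal force at the bottom, 1.56 m from the hinge, must supply this moment: P = 254.619/1.56 = 163.217 kN.

P ≈ 163.2 kN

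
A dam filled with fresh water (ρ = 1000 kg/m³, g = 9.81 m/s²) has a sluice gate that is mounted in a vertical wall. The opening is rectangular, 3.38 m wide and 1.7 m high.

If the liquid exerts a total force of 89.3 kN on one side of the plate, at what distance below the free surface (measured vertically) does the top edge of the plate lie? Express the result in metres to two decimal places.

γ = ρg = 1000 × 9.81 = 9810 N/m³ = 9.81 kN/m³.
A = 3.38 × 1.7 = 5.746 m².
From F = γ·h_c·A, the centroid depth is h_c = 89.3/(9.81 × 5.746) = 1.58422 m.
The centroid lies 1.7/2 = 0.85 m below the top edge, so the top edge sits at h_top = 1.58422 − 0.85 = 0.73422 m below the surface.

d_top ≈ 0.73 m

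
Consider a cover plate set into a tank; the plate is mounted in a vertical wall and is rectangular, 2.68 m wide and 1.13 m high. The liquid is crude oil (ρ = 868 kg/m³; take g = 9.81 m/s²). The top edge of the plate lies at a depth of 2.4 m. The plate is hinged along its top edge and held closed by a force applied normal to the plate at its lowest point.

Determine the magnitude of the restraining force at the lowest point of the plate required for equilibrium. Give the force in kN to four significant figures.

γ = ρg = 868 × 9.81 / 1000 = 8.51508 kN/m³.
The centroid lies 1.13/2 = 0.565 m below the top edge, so the centroid depth is h_c = 2.4 + 0.565 = 2.965 m.
A = 2.68 × 1.13 = 3.0284 m².
Resultant F = γ·h_c·A = 8.51508 × 2.965 × 3.0284 = 76.4587 kN.
I_c = b·h³/12 = 2.68 × 1.13³/12 = 0.322247 m⁴.
Centre of pressure: y_p = y_c + I_c/(y_c·A) = 2.965 + 0.322247/(2.965 × 3.0284) = 2.965 + 0.0358881 = 3.00089 m along the plane.
The resultant acts 0.565 + 0.0358881 = 0.600888 m (along the plate) below the hinge at the top edge, so the moment about the hinge is M = F × 0.600888 = 76.4587 × 0.600888 = 45.9431 kN·m.
A normal force at the bottom, 1.13 m from the hinge, must supply this moment: P = 45.9431/1.13 = 40.6576 kN.

P ≈ 40.66 kN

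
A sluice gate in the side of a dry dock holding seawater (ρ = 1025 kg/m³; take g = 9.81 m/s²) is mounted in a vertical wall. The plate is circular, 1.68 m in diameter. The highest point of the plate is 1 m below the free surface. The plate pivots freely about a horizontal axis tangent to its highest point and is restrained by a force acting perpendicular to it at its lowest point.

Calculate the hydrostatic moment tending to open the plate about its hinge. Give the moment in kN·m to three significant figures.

γ = ρg = 1025 × 9.81 / 1000 = 10.05525 kN/m³.
The centroid is at the centre, 0.84 m below the top of the plate, so the centroid depth is h_c = 1 + 0.84 = 1.84 m.
A = π(0.84)² = 2.21671 m².
Resultant F = γ·h_c·A = 10.05525 × 1.84 × 2.21671 = 41.0128 kN.
I_c = πr⁴/4 = π × 0.84⁴/4 = 0.391027 m⁴.
Centre of pressure: y_p = y_c + I_c/(y_c·A) = 1.84 + 0.391027/(1.84 × 2.21671) = 1.84 + 0.0958694 = 1.93587 m along the plane.
The resultant acts 0.84 + 0.0958694 = 0.935869 m (along the plate) below the hinge at the top edge, so the moment about the hinge is M = F × 0.935869 = 41.0128 × 0.935869 = 38.3826 kN·m.

M ≈ 38.4 kN·m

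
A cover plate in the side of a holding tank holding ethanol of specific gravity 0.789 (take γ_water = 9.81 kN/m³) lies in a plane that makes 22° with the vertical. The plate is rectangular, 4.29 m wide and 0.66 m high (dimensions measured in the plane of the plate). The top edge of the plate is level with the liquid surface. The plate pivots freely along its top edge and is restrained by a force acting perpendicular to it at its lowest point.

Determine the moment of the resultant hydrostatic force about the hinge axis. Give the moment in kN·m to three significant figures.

γ = 0.789 × 9.81 = 7.74009 kN/m³.
The plate makes 22° with the vertical, i.e. θ = 90° − 22° = 68° to the horizontal. Measuring y along the incline from the free-surface line, vertical depth h = y·sinθ with sinθ = 0.927184.
The centroid lies 0.66/2 = 0.33 m below the top edge, so y_c = 0.33 m and h_c = 0.33 × 0.927184 = 0.305971 m.
A = 4.29 × 0.66 = 2.8314 m².
Resultant F = γ·h_c·A = 7.74009 × 0.305971 × 2.8314 = 6.70544 kN.
I_c = b·h³/12 = 4.29 × 0.66³/12 = 0.10278 m⁴.
Centre of pressure: y_p = y_c + I_c/(y_c·A) = 0.33 + 0.10278/(0.33 × 2.8314) = 0.33 + 0.11 = 0.44 m along the plane.
The resultant acts 0.33 + 0.11 = 0.44 m (along the plate) below the hinge at the top edge, so the moment about the hinge is M = F × 0.44 = 6.70544 × 0.44 = 2.95039 kN·m.

M ≈ 2.95 kN·m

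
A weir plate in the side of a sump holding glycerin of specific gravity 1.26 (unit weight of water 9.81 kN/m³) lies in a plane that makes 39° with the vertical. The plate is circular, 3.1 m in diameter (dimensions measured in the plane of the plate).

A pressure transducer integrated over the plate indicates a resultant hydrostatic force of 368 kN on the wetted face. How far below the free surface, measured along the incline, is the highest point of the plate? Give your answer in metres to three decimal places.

y_top ≈ 3.526 m

γ = 1.26 × 9.81 = 12.3606 kN/m³.
A = π(1.55)² = 7.54768 m².
From F = γ·h_c·A, the centroid depth is h_c = 368/(12.3606 × 7.54768) = 3.94453 m.
The plate makes 39° with the vertical, i.e. θ = 90° − 39° = 51° to the horizontal. Measuring y along the incline from the free-surface line, vertical depth h = y·sinθ with sinθ = 0.777146.
Along the incline, y_c = h_c/sinθ = 3.94453/0.777146 = 5.07566 m.
The centroid is at the centre, 1.55 m below the top of the plate, so the highest point sits at y_top = 5.07566 − 1.55 = 3.52566 m along the incline.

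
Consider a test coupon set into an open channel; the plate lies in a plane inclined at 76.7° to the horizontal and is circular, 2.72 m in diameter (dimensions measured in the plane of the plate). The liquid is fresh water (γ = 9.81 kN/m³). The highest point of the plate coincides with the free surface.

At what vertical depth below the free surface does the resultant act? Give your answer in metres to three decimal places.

γ = 9.81 kN/m³.
Let θ = 76.7° be the plate's angle to the horizontal; measure y along the incline from where the plane meets the free surface. Vertical depth h = y·sinθ with sinθ = 0.973179.
The centroid is at the centre, 1.36 m below the top of the plate, so y_c = 1.36 m and h_c = 1.36 × 0.973179 = 1.32352 m.
A = π(1.36)² = 5.81069 m².
Resultant F = γ·h_c·A = 9.81 × 1.32352 × 5.81069 = 75.4444 kN.
I_c = πr⁴/4 = π × 1.36⁴/4 = 2.68686 m⁴.
Centre of pressure: y_p = y_c + I_c/(y_c·A) = 1.36 + 2.68686/(1.36 × 5.81069) = 1.36 + 0.34 = 1.7 m along the plane.
Vertically, h_p = y_p·sinθ = 1.7 × 0.973179 = 1.6544 m.

h_p = 1.654 m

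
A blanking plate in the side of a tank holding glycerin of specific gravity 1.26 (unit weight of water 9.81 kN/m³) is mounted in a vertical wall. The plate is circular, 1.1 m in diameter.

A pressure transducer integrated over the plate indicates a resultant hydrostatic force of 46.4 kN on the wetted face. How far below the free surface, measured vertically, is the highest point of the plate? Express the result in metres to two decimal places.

γ = 1.26 × 9.81 = 12.3606 kN/m³.
A = π(0.55)² = 0.950332 m².
From F = γ·h_c·A, the centroid depth is h_c = 46.4/(12.3606 × 0.950332) = 3.95005 m.
The centroid is at the centre, 0.55 m below the top of the plate, so the highest point sits at h_top = 3.95005 − 0.55 = 3.40005 m below the surface.

d_top ≈ 3.40 m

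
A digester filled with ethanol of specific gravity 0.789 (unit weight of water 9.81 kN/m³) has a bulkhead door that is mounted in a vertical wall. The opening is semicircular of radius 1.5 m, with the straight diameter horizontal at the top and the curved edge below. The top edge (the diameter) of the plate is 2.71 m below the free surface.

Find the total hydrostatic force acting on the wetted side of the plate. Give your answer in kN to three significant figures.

F ≈ 91.5 kN

γ = 0.789 × 9.81 = 7.74009 kN/m³.
The centroid of a semicircle lies 4r/(3π) = 0.63662 m from the diameter, here below the top edge, so the centroid depth is h_c = 2.71 + 0.63662 = 3.34662 m.
A = πr²/2 = π × 1.5²/2 = 3.53429 m².
Resultant F = γ·h_c·A = 7.74009 × 3.34662 × 3.53429 = 91.5492 kN.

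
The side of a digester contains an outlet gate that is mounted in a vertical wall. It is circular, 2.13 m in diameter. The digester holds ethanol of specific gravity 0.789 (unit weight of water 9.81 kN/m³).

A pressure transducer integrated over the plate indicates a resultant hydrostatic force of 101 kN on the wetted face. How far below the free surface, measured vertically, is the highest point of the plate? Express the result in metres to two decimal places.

γ = 0.789 × 9.81 = 7.74009 kN/m³.
A = π(1.065)² = 3.56327 m².
From F = γ·h_c·A, the centroid depth is h_c = 101/(7.74009 × 3.56327) = 3.66207 m.
The centroid is at the centre, 1.065 m below the top of the plate, so the highest point sits at h_top = 3.66207 − 1.065 = 2.59707 m below the surface.

d_top ≈ 2.60 m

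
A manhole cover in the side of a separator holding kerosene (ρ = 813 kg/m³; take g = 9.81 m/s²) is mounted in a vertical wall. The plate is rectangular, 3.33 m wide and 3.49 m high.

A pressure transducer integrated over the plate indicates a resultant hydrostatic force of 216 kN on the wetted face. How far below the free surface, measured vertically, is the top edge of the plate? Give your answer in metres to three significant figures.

γ = ρg = 813 × 9.81 / 1000 = 7.97553 kN/m³.
A = 3.33 × 3.49 = 11.6217 m².
From F = γ·h_c·A, the centroid depth is h_c = 216/(7.97553 × 11.6217) = 2.33037 m.
The centroid lies 3.49/2 = 1.745 m below the top edge, so the top edge sits at h_top = 2.33037 − 1.745 = 0.58537 m below the surface.

d_top ≈ 0.585 m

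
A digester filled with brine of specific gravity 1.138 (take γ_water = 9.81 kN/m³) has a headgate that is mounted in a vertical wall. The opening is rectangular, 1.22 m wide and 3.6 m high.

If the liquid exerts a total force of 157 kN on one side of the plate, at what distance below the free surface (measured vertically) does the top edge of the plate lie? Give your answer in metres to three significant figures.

d_top ≈ 1.40 m

γ = 1.138 × 9.81 = 11.16378 kN/m³.
A = 1.22 × 3.6 = 4.392 m².
From F = γ·h_c·A, the centroid depth is h_c = 157/(11.16378 × 4.392) = 3.20203 m.
The centroid lies 3.6/2 = 1.8 m below the top edge, so the top edge sits at h_top = 3.20203 − 1.8 = 1.40203 m below the surface.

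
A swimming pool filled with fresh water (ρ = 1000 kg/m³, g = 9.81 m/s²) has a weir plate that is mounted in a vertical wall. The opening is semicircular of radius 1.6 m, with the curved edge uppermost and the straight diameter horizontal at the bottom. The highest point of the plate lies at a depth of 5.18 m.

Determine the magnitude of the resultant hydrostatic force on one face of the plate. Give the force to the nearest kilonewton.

F ≈ 241 kN

γ = ρg = 1000 × 9.81 = 9810 N/m³ = 9.81 kN/m³.
The centroid lies 4r/(3π) = 0.679061 m above the diameter, so r − 4r/(3π) = 1.6 − 0.679061 = 0.920939 m below the topmost point, so the centroid depth is h_c = 5.18 + 0.920939 = 6.10094 m.
A = πr²/2 = π × 1.6²/2 = 4.02124 m².
Resultant F = γ·h_c·A = 9.81 × 6.10094 × 4.02124 = 240.672 kN.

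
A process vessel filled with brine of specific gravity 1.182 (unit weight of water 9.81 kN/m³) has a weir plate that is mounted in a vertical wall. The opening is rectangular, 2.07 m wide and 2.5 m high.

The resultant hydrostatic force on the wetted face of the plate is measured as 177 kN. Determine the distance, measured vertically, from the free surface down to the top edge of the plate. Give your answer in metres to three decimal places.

d_top ≈ 1.700 m

γ = 1.182 × 9.81 = 11.59542 kN/m³.
A = 2.07 × 2.5 = 5.175 m².
From F = γ·h_c·A, the centroid depth is h_c = 177/(11.59542 × 5.175) = 2.94969 m.
The centroid lies 2.5/2 = 1.25 m below the top edge, so the top edge sits at h_top = 2.94969 − 1.25 = 1.69969 m below the surface.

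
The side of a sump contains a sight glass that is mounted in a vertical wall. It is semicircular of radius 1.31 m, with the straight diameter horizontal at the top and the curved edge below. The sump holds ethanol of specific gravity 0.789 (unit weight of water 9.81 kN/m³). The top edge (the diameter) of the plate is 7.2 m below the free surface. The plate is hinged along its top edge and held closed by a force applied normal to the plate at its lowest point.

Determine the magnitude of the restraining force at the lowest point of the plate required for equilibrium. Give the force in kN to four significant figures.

γ = 0.789 × 9.81 = 7.74009 kN/m³.
The centroid of a semicircle lies 4r/(3π) = 0.555981 m from the diameter, here below the top edge, so the centroid depth is h_c = 7.2 + 0.555981 = 7.75598 m.
A = πr²/2 = π × 1.31²/2 = 2.69564 m².
Resultant F = γ·h_c·A = 7.74009 × 7.75598 × 2.69564 = 161.825 kN.
I_c = (π/8 − 8/(9π))·r⁴ = 0.109757 × 1.31⁴ = 0.323234 m⁴.
Centre of pressure: y_p = y_c + I_c/(y_c·A) = 7.75598 + 0.323234/(7.75598 × 2.69564) = 7.75598 + 0.0154603 = 7.77144 m along the plane.
The resultant acts 0.555981 + 0.0154603 = 0.571441 m (along the plate) below the hinge at the top edge, so the moment about the hinge is M = F × 0.571441 = 161.825 × 0.571441 = 92.4734 kN·m.
A normal force at the bottom, 1.31 m from the hinge, must supply this moment: P = 92.4734/1.31 = 70.5904 kN.

P ≈ 70.59 kN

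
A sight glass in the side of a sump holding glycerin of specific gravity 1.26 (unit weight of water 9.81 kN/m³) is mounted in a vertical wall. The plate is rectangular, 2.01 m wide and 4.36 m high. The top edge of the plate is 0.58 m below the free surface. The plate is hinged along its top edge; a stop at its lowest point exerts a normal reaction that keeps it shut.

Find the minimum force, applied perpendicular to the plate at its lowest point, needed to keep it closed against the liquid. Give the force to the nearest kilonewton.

P ≈ 189 kN

γ = 1.26 × 9.81 = 12.3606 kN/m³.
The centroid lies 4.36/2 = 2.18 m below the top edge, so the centroid depth is h_c = 0.58 + 2.18 = 2.76 m.
A = 2.01 × 4.36 = 8.7636 m².
Resultant F = γ·h_c·A = 12.3606 × 2.76 × 8.7636 = 298.972 kN.
I_c = b·h³/12 = 2.01 × 4.36³/12 = 13.8827 m⁴.
Centre of pressure: y_p = y_c + I_c/(y_c·A) = 2.76 + 13.8827/(2.76 × 8.7636) = 2.76 + 0.573961 = 3.33396 m along the plane.
The resultant acts 2.18 + 0.573961 = 2.75396 m (along the plate) below the hinge at the top edge, so the moment about the hinge is M = F × 2.75396 = 298.972 × 2.75396 = 823.357 kN·m.
A normal force at the bottom, 4.36 m from the hinge, must supply this moment: P = 823.357/4.36 = 188.843 kN.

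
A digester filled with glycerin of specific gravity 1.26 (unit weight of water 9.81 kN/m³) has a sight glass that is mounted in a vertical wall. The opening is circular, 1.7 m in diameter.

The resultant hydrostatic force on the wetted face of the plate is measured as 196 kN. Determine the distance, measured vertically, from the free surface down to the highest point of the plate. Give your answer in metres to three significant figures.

d_top ≈ 6.14 m

γ = 1.26 × 9.81 = 12.3606 kN/m³.
A = π(0.85)² = 2.2698 m².
From F = γ·h_c·A, the centroid depth is h_c = 196/(12.3606 × 2.2698) = 6.98601 m.
The centroid is at the centre, 0.85 m below the top of the plate, so the highest point sits at h_top = 6.98601 − 0.85 = 6.13601 m below the surface.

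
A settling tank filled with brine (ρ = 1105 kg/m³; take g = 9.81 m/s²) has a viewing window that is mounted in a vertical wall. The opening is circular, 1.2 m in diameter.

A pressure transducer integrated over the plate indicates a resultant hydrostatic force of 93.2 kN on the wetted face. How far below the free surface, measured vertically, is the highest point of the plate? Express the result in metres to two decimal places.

d_top ≈ 7.00 m

γ = ρg = 1105 × 9.81 / 1000 = 10.84005 kN/m³.
A = π(0.6)² = 1.13097 m².
From F = γ·h_c·A, the centroid depth is h_c = 93.2/(10.84005 × 1.13097) = 7.6021 m.
The centroid is at the centre, 0.6 m below the top of the plate, so the highest point sits at h_top = 7.6021 − 0.6 = 7.0021 m below the surface.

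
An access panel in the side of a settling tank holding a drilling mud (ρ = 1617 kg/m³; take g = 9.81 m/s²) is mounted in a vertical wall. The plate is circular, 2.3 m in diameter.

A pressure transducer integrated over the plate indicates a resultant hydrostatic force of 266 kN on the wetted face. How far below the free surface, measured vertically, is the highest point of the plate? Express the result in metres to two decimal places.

γ = ρg = 1617 × 9.81 / 1000 = 15.86277 kN/m³.
A = π(1.15)² = 4.15476 m².
From F = γ·h_c·A, the centroid depth is h_c = 266/(15.86277 × 4.15476) = 4.03605 m.
The centroid is at the centre, 1.15 m below the top of the plate, so the highest point sits at h_top = 4.03605 − 1.15 = 2.88605 m below the surface.

d_top ≈ 2.89 m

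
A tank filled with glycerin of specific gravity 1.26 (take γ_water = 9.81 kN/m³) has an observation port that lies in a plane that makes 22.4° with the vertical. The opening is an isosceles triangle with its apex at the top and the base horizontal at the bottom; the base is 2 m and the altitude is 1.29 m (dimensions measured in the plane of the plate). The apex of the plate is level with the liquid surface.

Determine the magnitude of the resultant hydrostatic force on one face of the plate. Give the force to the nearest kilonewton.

F ≈ 13 kN

γ = 1.26 × 9.81 = 12.3606 kN/m³.
The plate makes 22.4° with the vertical, i.e. θ = 90° − 22.4° = 67.6° to the horizontal. Measuring y along the incline from the free-surface line, vertical depth h = y·sinθ with sinθ = 0.924546.
With the apex up, the centroid sits 2h/3 = 2 × 1.29/3 = 0.86 m below the apex, so y_c = 0.86 m and h_c = 0.86 × 0.924546 = 0.79511 m.
A = ½ × 2 × 1.29 = 1.29 m².
Resultant F = γ·h_c·A = 12.3606 × 0.79511 × 1.29 = 12.6782 kN.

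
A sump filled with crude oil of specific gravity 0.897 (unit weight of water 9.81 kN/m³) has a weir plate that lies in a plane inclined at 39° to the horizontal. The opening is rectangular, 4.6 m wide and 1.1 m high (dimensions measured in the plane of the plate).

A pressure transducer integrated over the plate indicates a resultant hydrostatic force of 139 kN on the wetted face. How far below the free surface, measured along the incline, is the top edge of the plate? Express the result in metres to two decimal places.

γ = 0.897 × 9.81 = 8.79957 kN/m³.
A = 4.6 × 1.1 = 5.06 m².
From F = γ·h_c·A, the centroid depth is h_c = 139/(8.79957 × 5.06) = 3.12178 m.
Let θ = 39° be the plate's angle to the horizontal; measure y along the incline from where the plane meets the free surface. Vertical depth h = y·sinθ with sinθ = 0.629320.
Along the incline, y_c = h_c/sinθ = 3.12178/0.629320 = 4.96056 m.
The centroid lies 1.1/2 = 0.55 m below the top edge, so the top edge sits at y_top = 4.96056 − 0.55 = 4.41056 m along the incline.

y_top ≈ 4.41 m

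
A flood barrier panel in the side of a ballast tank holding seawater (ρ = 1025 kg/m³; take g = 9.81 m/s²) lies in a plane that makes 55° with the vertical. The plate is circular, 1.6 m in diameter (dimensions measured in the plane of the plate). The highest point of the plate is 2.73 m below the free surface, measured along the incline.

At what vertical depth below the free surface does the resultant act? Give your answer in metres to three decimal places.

h_p = 2.051 m

γ = ρg = 1025 × 9.81 / 1000 = 10.05525 kN/m³.
The plate makes 55° with the vertical, i.e. θ = 90° − 55° = 35° to the horizontal. Measuring y along the incline from the free-surface line, vertical depth h = y·sinθ with sinθ = 0.573576.
The centroid is at the centre, 0.8 m below the top of the plate, so y_c = 2.73 + 0.8 = 3.53 m and h_c = 3.53 × 0.573576 = 2.02472 m.
A = π(0.8)² = 2.01062 m².
Resultant F = γ·h_c·A = 10.05525 × 2.02472 × 2.01062 = 40.9343 kN.
I_c = πr⁴/4 = π × 0.8⁴/4 = 0.321699 m⁴.
Centre of pressure: y_p = y_c + I_c/(y_c·A) = 3.53 + 0.321699/(3.53 × 2.01062) = 3.53 + 0.0453258 = 3.57533 m along the plane.
Vertically, h_p = y_p·sinθ = 3.57533 × 0.573576 = 2.05072 m.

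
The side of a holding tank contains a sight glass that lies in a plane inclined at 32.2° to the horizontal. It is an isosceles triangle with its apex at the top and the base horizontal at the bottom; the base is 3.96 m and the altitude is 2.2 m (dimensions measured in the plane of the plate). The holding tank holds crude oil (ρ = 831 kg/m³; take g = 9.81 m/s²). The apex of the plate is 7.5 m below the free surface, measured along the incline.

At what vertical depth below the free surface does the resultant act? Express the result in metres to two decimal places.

h_p = 4.79 m

γ = ρg = 831 × 9.81 / 1000 = 8.15211 kN/m³.
Let θ = 32.2° be the plate's angle to the horizontal; measure y along the incline from where the plane meets the free surface. Vertical depth h = y·sinθ with sinθ = 0.532876.
With the apex up, the centroid sits 2h/3 = 2 × 2.2/3 = 1.46667 m below the apex, so y_c = 7.5 + 1.46667 = 8.96667 m and h_c = 8.96667 × 0.532876 = 4.77812 m.
A = ½ × 3.96 × 2.2 = 4.356 m².
Resultant F = γ·h_c·A = 8.15211 × 4.77812 × 4.356 = 169.674 kN.
I_c = b·h³/36 = 3.96 × 2.2³/36 = 1.17128 m⁴.
Centre of pressure: y_p = y_c + I_c/(y_c·A) = 8.96667 + 1.17128/(8.96667 × 4.356) = 8.96667 + 0.0299876 = 8.99666 m along the plane.
Vertically, h_p = y_p·sinθ = 8.99666 × 0.532876 = 4.7941 m.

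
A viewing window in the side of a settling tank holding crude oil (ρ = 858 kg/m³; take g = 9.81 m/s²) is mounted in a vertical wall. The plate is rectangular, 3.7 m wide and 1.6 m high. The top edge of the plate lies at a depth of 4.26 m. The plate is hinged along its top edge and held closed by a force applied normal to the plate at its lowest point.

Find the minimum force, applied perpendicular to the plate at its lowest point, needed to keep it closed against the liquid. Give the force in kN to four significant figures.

γ = ρg = 858 × 9.81 / 1000 = 8.41698 kN/m³.
The centroid lies 1.6/2 = 0.8 m below the top edge, so the centroid depth is h_c = 4.26 + 0.8 = 5.06 m.
A = 3.7 × 1.6 = 5.92 m².
Resultant F = γ·h_c·A = 8.41698 × 5.06 × 5.92 = 252.132 kN.
I_c = b·h³/12 = 3.7 × 1.6³/12 = 1.26293 m⁴.
Centre of pressure: y_p = y_c + I_c/(y_c·A) = 5.06 + 1.26293/(5.06 × 5.92) = 5.06 + 0.0421606 = 5.10216 m along the plane.
The resultant acts 0.8 + 0.0421606 = 0.842161 m (along the plate) below the hinge at the top edge, so the moment about the hinge is M = F × 0.842161 = 252.132 × 0.842161 = 212.336 kN·m.
A normal force at the bottom, 1.6 m from the hinge, must supply this moment: P = 212.336/1.6 = 132.71 kN.

P ≈ 132.7 kN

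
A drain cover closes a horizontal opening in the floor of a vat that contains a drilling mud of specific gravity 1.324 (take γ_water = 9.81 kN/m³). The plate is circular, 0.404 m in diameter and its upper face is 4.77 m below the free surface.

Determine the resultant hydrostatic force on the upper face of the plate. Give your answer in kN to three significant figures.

F ≈ 7.94 kN

γ = 1.324 × 9.81 = 12.98844 kN/m³.
The plate is horizontal, so pressure is uniform at p = γ·h = 12.98844 × 4.77 = 61.9549 kN/m².
A = π(0.202)² = 0.12819 m².
F = p·A = 61.9549 × 0.12819 = 7.942 kN.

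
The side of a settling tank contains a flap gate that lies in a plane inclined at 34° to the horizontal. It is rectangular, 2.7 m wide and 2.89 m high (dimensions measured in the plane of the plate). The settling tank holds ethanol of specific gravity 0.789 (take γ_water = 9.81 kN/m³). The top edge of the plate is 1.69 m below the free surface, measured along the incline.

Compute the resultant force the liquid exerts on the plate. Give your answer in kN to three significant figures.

F ≈ 106 kN

γ = 0.789 × 9.81 = 7.74009 kN/m³.
Let θ = 34° be the plate's angle to the horizontal; measure y along the incline from where the plane meets the free surface. Vertical depth h = y·sinθ with sinθ = 0.559193.
The centroid lies 2.89/2 = 1.445 m below the top edge, so y_c = 1.69 + 1.445 = 3.135 m and h_c = 3.135 × 0.559193 = 1.75307 m.
A = 2.7 × 2.89 = 7.803 m².
Resultant F = γ·h_c·A = 7.74009 × 1.75307 × 7.803 = 105.878 kN.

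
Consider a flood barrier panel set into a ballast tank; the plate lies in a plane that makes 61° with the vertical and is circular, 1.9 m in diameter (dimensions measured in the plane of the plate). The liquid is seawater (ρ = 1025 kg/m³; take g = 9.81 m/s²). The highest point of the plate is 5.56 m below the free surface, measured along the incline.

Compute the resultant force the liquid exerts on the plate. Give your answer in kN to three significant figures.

F ≈ 90.0 kN

γ = ρg = 1025 × 9.81 / 1000 = 10.05525 kN/m³.
The plate makes 61° with the vertical, i.e. θ = 90° − 61° = 29° to the horizontal. Measuring y along the incline from the free-surface line, vertical depth h = y·sinθ with sinθ = 0.484810.
The centroid is at the centre, 0.95 m below the top of the plate, so y_c = 5.56 + 0.95 = 6.51 m and h_c = 6.51 × 0.484810 = 3.15611 m.
A = π(0.95)² = 2.83529 m².
Resultant F = γ·h_c·A = 10.05525 × 3.15611 × 2.83529 = 89.9793 kN.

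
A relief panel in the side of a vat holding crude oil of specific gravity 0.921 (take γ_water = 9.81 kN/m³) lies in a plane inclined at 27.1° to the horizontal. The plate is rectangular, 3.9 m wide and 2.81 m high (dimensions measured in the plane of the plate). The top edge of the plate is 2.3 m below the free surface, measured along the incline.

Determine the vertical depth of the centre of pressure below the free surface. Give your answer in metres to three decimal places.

γ = 0.921 × 9.81 = 9.03501 kN/m³.
Let θ = 27.1° be the plate's angle to the horizontal; measure y along the incline from where the plane meets the free surface. Vertical depth h = y·sinθ with sinθ = 0.455545.
The centroid lies 2.81/2 = 1.405 m below the top edge, so y_c = 2.3 + 1.405 = 3.705 m and h_c = 3.705 × 0.455545 = 1.68779 m.
A = 3.9 × 2.81 = 10.959 m².
Resultant F = γ·h_c·A = 9.03501 × 1.68779 × 10.959 = 167.116 kN.
I_c = b·h³/12 = 3.9 × 2.81³/12 = 7.21111 m⁴.
Centre of pressure: y_p = y_c + I_c/(y_c·A) = 3.705 + 7.21111/(3.705 × 10.959) = 3.705 + 0.1776 = 3.8826 m along the plane.
Vertically, h_p = y_p·sinθ = 3.8826 × 0.455545 = 1.7687 m.

h_p = 1.769 m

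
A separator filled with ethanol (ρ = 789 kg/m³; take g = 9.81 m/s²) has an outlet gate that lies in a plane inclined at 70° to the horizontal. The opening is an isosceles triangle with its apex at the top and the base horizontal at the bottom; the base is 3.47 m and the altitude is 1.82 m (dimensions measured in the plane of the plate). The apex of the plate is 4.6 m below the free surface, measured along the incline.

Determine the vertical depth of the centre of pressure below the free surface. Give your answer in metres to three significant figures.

h_p = 5.49 m

γ = ρg = 789 × 9.81 / 1000 = 7.74009 kN/m³.
Let θ = 70° be the plate's angle to the horizontal; measure y along the incline from where the plane meets the free surface. Vertical depth h = y·sinθ with sinθ = 0.939693.
With the apex up, the centroid sits 2h/3 = 2 × 1.82/3 = 1.21333 m below the apex, so y_c = 4.6 + 1.21333 = 5.81333 m and h_c = 5.81333 × 0.939693 = 5.46275 m.
A = ½ × 3.47 × 1.82 = 3.1577 m².
Resultant F = γ·h_c·A = 7.74009 × 5.46275 × 3.1577 = 133.514 kN.
I_c = b·h³/36 = 3.47 × 1.82³/36 = 0.581087 m⁴.
Centre of pressure: y_p = y_c + I_c/(y_c·A) = 5.81333 + 0.581087/(5.81333 × 3.1577) = 5.81333 + 0.0316552 = 5.84499 m along the plane.
Vertically, h_p = y_p·sinθ = 5.84499 × 0.939693 = 5.4925 m.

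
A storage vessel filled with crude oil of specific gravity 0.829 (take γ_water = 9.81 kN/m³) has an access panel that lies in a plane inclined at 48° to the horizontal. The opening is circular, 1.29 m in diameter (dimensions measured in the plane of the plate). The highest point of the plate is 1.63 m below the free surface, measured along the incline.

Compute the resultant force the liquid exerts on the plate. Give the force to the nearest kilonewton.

F ≈ 18 kN

γ = 0.829 × 9.81 = 8.13249 kN/m³.
Let θ = 48° be the plate's angle to the horizontal; measure y along the incline from where the plane meets the free surface. Vertical depth h = y·sinθ with sinθ = 0.743145.
The centroid is at the centre, 0.645 m below the top of the plate, so y_c = 1.63 + 0.645 = 2.275 m and h_c = 2.275 × 0.743145 = 1.69065 m.
A = π(0.645)² = 1.30698 m².
Resultant F = γ·h_c·A = 8.13249 × 1.69065 × 1.30698 = 17.9699 kN.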